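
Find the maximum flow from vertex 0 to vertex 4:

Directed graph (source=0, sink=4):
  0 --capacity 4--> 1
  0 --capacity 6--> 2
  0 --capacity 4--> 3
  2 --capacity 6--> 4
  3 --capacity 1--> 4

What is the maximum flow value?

Computing max flow:
  Flow on (0->2): 6/6
  Flow on (0->3): 1/4
  Flow on (2->4): 6/6
  Flow on (3->4): 1/1
Maximum flow = 7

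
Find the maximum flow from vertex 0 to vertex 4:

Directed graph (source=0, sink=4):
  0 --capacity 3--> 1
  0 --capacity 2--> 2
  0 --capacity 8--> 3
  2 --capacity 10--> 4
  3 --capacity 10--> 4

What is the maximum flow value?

Computing max flow:
  Flow on (0->2): 2/2
  Flow on (0->3): 8/8
  Flow on (2->4): 2/10
  Flow on (3->4): 8/10
Maximum flow = 10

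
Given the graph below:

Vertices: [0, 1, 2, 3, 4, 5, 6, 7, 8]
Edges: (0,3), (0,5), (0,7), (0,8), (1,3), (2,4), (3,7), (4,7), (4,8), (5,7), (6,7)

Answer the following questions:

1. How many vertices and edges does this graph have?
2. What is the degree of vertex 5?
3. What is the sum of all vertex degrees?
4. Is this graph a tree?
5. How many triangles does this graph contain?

Count: 9 vertices, 11 edges.
Vertex 5 has neighbors [0, 7], degree = 2.
Handshaking lemma: 2 * 11 = 22.
A tree on 9 vertices has 8 edges. This graph has 11 edges (3 extra). Not a tree.
Number of triangles = 2.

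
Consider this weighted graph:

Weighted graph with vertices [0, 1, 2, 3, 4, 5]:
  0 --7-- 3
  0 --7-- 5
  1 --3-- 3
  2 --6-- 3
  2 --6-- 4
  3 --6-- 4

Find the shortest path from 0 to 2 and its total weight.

Using Dijkstra's algorithm from vertex 0:
Shortest path: 0 -> 3 -> 2
Total weight: 7 + 6 = 13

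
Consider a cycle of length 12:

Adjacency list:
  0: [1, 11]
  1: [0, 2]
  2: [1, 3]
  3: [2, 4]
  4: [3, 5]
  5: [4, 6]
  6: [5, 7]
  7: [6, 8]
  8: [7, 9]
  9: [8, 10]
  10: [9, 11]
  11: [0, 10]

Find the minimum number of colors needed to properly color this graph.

This is an even cycle (C_12). Even cycles are bipartite.
Chromatic number = 2.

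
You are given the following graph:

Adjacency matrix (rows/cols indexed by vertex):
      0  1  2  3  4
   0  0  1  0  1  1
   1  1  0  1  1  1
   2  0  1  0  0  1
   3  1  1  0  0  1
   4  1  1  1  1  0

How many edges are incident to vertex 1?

Vertex 1 has neighbors [0, 2, 3, 4], so deg(1) = 4.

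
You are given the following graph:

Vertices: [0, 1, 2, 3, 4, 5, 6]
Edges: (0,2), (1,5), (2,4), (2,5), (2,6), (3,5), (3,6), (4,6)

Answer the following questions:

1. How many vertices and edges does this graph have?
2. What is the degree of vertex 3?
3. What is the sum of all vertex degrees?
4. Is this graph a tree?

Count: 7 vertices, 8 edges.
Vertex 3 has neighbors [5, 6], degree = 2.
Handshaking lemma: 2 * 8 = 16.
A tree on 7 vertices has 6 edges. This graph has 8 edges (2 extra). Not a tree.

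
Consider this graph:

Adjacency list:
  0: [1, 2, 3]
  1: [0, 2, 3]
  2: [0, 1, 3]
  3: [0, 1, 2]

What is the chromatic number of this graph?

The graph has a maximum clique of size 4 (lower bound on chromatic number).
A valid 4-coloring: {0: 0, 1: 1, 2: 2, 3: 3}.
Chromatic number = 4.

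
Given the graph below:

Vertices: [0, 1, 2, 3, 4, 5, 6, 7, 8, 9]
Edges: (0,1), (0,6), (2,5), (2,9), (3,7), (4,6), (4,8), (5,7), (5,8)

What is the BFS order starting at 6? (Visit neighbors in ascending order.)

BFS from vertex 6 (neighbors processed in ascending order):
Visit order: 6, 0, 4, 1, 8, 5, 2, 7, 9, 3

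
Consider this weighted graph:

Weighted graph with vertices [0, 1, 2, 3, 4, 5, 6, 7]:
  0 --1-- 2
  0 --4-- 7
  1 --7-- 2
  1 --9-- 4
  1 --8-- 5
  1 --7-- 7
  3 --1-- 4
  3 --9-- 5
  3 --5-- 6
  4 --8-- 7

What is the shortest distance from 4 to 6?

Using Dijkstra's algorithm from vertex 4:
Shortest path: 4 -> 3 -> 6
Total weight: 1 + 5 = 6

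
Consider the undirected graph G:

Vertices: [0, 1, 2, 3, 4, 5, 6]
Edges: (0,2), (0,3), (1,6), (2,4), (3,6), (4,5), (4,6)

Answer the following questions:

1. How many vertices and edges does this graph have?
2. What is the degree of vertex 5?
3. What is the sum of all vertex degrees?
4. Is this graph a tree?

Count: 7 vertices, 7 edges.
Vertex 5 has neighbors [4], degree = 1.
Handshaking lemma: 2 * 7 = 14.
A tree on 7 vertices has 6 edges. This graph has 7 edges (1 extra). Not a tree.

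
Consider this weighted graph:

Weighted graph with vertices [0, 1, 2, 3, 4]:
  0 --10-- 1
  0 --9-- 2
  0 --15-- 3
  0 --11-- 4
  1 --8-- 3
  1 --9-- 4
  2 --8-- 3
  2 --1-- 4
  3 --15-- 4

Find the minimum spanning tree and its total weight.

Applying Kruskal's algorithm (sort edges by weight, add if no cycle):
  Add (2,4) w=1
  Add (1,3) w=8
  Add (2,3) w=8
  Add (0,2) w=9
  Skip (1,4) w=9 (creates cycle)
  Skip (0,1) w=10 (creates cycle)
  Skip (0,4) w=11 (creates cycle)
  Skip (0,3) w=15 (creates cycle)
  Skip (3,4) w=15 (creates cycle)
MST weight = 26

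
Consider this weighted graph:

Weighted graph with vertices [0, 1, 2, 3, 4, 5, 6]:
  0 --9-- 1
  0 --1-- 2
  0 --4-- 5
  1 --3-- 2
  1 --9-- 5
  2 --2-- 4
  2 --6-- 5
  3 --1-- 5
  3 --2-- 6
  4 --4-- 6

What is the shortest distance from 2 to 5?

Using Dijkstra's algorithm from vertex 2:
Shortest path: 2 -> 0 -> 5
Total weight: 1 + 4 = 5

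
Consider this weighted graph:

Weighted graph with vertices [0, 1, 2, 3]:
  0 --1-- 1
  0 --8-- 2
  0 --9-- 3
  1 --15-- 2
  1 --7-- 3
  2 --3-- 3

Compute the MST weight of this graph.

Applying Kruskal's algorithm (sort edges by weight, add if no cycle):
  Add (0,1) w=1
  Add (2,3) w=3
  Add (1,3) w=7
  Skip (0,2) w=8 (creates cycle)
  Skip (0,3) w=9 (creates cycle)
  Skip (1,2) w=15 (creates cycle)
MST weight = 11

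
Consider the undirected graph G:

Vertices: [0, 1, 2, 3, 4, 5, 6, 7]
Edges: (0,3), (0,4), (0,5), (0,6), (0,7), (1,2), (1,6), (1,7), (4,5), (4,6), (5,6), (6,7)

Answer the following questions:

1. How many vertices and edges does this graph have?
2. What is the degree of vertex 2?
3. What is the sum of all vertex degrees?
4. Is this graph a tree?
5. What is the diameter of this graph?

Count: 8 vertices, 12 edges.
Vertex 2 has neighbors [1], degree = 1.
Handshaking lemma: 2 * 12 = 24.
A tree on 8 vertices has 7 edges. This graph has 12 edges (5 extra). Not a tree.
Diameter (longest shortest path) = 4.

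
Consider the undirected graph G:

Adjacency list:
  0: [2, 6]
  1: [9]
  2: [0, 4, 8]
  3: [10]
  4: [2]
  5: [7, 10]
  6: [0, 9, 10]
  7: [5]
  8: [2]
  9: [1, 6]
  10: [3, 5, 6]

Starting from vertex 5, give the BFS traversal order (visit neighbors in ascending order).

BFS from vertex 5 (neighbors processed in ascending order):
Visit order: 5, 7, 10, 3, 6, 0, 9, 2, 1, 4, 8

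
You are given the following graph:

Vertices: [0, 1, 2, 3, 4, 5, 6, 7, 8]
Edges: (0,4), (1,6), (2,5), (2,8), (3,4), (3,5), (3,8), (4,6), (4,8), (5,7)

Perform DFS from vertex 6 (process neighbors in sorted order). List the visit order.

DFS from vertex 6 (neighbors processed in ascending order):
Visit order: 6, 1, 4, 0, 3, 5, 2, 8, 7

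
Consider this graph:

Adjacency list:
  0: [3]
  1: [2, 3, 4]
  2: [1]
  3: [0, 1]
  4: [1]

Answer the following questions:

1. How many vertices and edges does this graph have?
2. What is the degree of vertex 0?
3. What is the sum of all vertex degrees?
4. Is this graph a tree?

Count: 5 vertices, 4 edges.
Vertex 0 has neighbors [3], degree = 1.
Handshaking lemma: 2 * 4 = 8.
A graph is a tree iff it is connected and has exactly n-1 edges. This graph is connected (all 5 vertices in one component) and has 5-1 = 4 edges. It is a tree.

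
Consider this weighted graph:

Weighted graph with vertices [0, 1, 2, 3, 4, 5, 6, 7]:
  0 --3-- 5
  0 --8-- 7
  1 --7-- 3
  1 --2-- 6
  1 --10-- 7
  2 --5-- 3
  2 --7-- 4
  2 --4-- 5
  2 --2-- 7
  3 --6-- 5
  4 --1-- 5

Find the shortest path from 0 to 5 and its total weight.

Using Dijkstra's algorithm from vertex 0:
Shortest path: 0 -> 5
Total weight: 3 = 3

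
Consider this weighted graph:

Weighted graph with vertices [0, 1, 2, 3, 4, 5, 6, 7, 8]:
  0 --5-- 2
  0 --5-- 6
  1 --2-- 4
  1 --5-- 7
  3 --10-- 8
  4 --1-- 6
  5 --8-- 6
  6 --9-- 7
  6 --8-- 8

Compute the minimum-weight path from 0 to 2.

Using Dijkstra's algorithm from vertex 0:
Shortest path: 0 -> 2
Total weight: 5 = 5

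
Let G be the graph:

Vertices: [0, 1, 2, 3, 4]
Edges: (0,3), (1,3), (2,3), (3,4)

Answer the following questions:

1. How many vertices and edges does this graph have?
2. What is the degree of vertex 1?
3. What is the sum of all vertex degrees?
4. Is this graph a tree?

Count: 5 vertices, 4 edges.
Vertex 1 has neighbors [3], degree = 1.
Handshaking lemma: 2 * 4 = 8.
A graph is a tree iff it is connected and has exactly n-1 edges. This graph is connected (all 5 vertices in one component) and has 5-1 = 4 edges. It is a tree.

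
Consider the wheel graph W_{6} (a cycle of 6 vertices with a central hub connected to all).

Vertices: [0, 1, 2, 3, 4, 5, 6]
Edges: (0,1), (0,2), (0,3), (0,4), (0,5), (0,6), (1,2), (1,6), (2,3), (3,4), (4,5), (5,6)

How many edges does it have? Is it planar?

Wheel graph W_{6}: 6 cycle edges + 6 spoke edges = 12 edges.
Total vertices: 7.
The graph is planar.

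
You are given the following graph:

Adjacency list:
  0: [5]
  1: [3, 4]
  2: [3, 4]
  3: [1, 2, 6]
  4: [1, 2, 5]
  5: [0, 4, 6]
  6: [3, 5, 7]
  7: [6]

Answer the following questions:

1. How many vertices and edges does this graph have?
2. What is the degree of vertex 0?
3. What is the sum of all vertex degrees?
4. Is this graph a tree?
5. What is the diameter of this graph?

Count: 8 vertices, 9 edges.
Vertex 0 has neighbors [5], degree = 1.
Handshaking lemma: 2 * 9 = 18.
A tree on 8 vertices has 7 edges. This graph has 9 edges (2 extra). Not a tree.
Diameter (longest shortest path) = 3.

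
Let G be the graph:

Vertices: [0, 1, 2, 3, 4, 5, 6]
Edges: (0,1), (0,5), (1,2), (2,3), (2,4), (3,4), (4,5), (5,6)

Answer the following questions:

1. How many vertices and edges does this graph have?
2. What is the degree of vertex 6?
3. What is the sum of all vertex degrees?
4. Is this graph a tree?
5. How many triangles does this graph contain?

Count: 7 vertices, 8 edges.
Vertex 6 has neighbors [5], degree = 1.
Handshaking lemma: 2 * 8 = 16.
A tree on 7 vertices has 6 edges. This graph has 8 edges (2 extra). Not a tree.
Number of triangles = 1.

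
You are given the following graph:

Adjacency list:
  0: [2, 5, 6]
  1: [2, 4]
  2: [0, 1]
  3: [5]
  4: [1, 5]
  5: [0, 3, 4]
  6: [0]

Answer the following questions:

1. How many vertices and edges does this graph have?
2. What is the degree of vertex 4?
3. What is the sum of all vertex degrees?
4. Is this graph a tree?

Count: 7 vertices, 7 edges.
Vertex 4 has neighbors [1, 5], degree = 2.
Handshaking lemma: 2 * 7 = 14.
A tree on 7 vertices has 6 edges. This graph has 7 edges (1 extra). Not a tree.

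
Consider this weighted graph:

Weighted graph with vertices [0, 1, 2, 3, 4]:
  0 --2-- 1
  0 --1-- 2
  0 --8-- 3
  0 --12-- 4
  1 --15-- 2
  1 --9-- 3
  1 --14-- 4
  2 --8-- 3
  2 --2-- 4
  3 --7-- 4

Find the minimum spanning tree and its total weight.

Applying Kruskal's algorithm (sort edges by weight, add if no cycle):
  Add (0,2) w=1
  Add (0,1) w=2
  Add (2,4) w=2
  Add (3,4) w=7
  Skip (0,3) w=8 (creates cycle)
  Skip (2,3) w=8 (creates cycle)
  Skip (1,3) w=9 (creates cycle)
  Skip (0,4) w=12 (creates cycle)
  Skip (1,4) w=14 (creates cycle)
  Skip (1,2) w=15 (creates cycle)
MST weight = 12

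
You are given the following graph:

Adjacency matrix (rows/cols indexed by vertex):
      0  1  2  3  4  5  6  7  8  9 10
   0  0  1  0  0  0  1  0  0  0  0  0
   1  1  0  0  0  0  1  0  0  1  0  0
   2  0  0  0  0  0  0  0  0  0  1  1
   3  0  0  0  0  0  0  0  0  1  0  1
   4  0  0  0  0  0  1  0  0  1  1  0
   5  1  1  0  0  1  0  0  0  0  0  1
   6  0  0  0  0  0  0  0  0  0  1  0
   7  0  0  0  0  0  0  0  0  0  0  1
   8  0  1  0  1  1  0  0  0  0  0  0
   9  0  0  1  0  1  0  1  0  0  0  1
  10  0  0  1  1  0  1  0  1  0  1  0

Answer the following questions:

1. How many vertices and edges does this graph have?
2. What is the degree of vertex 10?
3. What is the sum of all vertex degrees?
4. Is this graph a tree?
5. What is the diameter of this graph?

Count: 11 vertices, 15 edges.
Vertex 10 has neighbors [2, 3, 5, 7, 9], degree = 5.
Handshaking lemma: 2 * 15 = 30.
A tree on 11 vertices has 10 edges. This graph has 15 edges (5 extra). Not a tree.
Diameter (longest shortest path) = 4.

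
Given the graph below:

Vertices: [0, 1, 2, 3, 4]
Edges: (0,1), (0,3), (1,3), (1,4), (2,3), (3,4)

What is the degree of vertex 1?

Vertex 1 has neighbors [0, 3, 4], so deg(1) = 3.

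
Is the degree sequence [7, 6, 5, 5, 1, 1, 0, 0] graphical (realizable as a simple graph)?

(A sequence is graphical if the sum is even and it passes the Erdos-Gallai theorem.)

Sum of degrees = 25. Sum is odd, so the sequence is NOT graphical.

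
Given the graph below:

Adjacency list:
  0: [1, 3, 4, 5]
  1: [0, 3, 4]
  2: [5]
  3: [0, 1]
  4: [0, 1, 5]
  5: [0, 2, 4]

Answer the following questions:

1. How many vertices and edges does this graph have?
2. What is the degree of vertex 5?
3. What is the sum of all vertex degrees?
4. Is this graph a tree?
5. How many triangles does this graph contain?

Count: 6 vertices, 8 edges.
Vertex 5 has neighbors [0, 2, 4], degree = 3.
Handshaking lemma: 2 * 8 = 16.
A tree on 6 vertices has 5 edges. This graph has 8 edges (3 extra). Not a tree.
Number of triangles = 3.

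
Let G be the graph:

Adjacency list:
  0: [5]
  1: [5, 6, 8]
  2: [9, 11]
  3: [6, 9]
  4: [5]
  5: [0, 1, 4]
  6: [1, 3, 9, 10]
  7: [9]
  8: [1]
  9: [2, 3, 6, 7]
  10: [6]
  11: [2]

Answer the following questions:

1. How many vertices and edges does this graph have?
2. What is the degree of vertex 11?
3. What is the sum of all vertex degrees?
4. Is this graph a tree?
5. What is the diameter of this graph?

Count: 12 vertices, 12 edges.
Vertex 11 has neighbors [2], degree = 1.
Handshaking lemma: 2 * 12 = 24.
A tree on 12 vertices has 11 edges. This graph has 12 edges (1 extra). Not a tree.
Diameter (longest shortest path) = 6.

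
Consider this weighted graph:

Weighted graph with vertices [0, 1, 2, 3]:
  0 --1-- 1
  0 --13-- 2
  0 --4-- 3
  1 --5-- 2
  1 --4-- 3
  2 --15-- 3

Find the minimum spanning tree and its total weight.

Applying Kruskal's algorithm (sort edges by weight, add if no cycle):
  Add (0,1) w=1
  Add (0,3) w=4
  Skip (1,3) w=4 (creates cycle)
  Add (1,2) w=5
  Skip (0,2) w=13 (creates cycle)
  Skip (2,3) w=15 (creates cycle)
MST weight = 10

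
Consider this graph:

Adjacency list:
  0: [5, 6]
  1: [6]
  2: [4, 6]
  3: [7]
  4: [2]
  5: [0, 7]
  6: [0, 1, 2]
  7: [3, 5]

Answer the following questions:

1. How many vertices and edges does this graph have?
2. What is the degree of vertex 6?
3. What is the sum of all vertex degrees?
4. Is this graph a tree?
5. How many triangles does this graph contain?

Count: 8 vertices, 7 edges.
Vertex 6 has neighbors [0, 1, 2], degree = 3.
Handshaking lemma: 2 * 7 = 14.
A graph is a tree iff it is connected and has exactly n-1 edges. This graph is connected (all 8 vertices in one component) and has 8-1 = 7 edges. It is a tree.
Number of triangles = 0.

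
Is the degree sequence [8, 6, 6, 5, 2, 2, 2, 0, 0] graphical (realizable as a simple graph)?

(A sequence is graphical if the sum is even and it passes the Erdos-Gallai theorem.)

Sum of degrees = 31. Sum is odd, so the sequence is NOT graphical.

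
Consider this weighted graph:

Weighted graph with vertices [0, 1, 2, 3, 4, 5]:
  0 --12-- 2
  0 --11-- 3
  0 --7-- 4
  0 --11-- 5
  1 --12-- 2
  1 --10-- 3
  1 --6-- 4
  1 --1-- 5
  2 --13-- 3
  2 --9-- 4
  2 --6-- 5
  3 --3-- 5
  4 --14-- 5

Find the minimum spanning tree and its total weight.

Applying Kruskal's algorithm (sort edges by weight, add if no cycle):
  Add (1,5) w=1
  Add (3,5) w=3
  Add (1,4) w=6
  Add (2,5) w=6
  Add (0,4) w=7
  Skip (2,4) w=9 (creates cycle)
  Skip (1,3) w=10 (creates cycle)
  Skip (0,3) w=11 (creates cycle)
  Skip (0,5) w=11 (creates cycle)
  Skip (0,2) w=12 (creates cycle)
  Skip (1,2) w=12 (creates cycle)
  Skip (2,3) w=13 (creates cycle)
  Skip (4,5) w=14 (creates cycle)
MST weight = 23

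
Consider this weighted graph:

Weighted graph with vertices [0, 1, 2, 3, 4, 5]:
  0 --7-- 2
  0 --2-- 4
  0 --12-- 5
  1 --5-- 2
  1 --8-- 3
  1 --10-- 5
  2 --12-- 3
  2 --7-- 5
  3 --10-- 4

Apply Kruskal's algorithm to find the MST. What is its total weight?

Applying Kruskal's algorithm (sort edges by weight, add if no cycle):
  Add (0,4) w=2
  Add (1,2) w=5
  Add (0,2) w=7
  Add (2,5) w=7
  Add (1,3) w=8
  Skip (1,5) w=10 (creates cycle)
  Skip (3,4) w=10 (creates cycle)
  Skip (0,5) w=12 (creates cycle)
  Skip (2,3) w=12 (creates cycle)
MST weight = 29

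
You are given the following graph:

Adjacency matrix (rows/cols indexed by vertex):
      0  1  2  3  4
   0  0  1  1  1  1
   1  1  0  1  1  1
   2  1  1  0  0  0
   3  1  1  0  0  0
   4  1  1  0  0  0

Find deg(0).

Vertex 0 has neighbors [1, 2, 3, 4], so deg(0) = 4.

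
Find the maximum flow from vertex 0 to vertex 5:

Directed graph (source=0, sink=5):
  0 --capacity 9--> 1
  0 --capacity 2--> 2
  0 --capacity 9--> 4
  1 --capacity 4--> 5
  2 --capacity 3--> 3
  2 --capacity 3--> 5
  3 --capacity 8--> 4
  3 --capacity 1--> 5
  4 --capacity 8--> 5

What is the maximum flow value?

Computing max flow:
  Flow on (0->1): 4/9
  Flow on (0->2): 2/2
  Flow on (0->4): 8/9
  Flow on (1->5): 4/4
  Flow on (2->5): 2/3
  Flow on (4->5): 8/8
Maximum flow = 14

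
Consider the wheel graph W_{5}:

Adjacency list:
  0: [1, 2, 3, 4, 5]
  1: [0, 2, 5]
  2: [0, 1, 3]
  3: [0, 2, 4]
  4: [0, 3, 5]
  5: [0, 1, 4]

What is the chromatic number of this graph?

W_{5} = C_{5} plus a hub adjacent to every cycle vertex.
The outer cycle needs 3 colors (odd cycle); the hub is adjacent to all of them so needs a fresh color.
Chromatic number = 3 + 1 = 4.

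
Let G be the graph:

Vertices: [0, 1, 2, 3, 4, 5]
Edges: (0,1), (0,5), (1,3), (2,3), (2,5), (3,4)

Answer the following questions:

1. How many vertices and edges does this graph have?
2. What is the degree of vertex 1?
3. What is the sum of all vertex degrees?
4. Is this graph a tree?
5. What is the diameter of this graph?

Count: 6 vertices, 6 edges.
Vertex 1 has neighbors [0, 3], degree = 2.
Handshaking lemma: 2 * 6 = 12.
A tree on 6 vertices has 5 edges. This graph has 6 edges (1 extra). Not a tree.
Diameter (longest shortest path) = 3.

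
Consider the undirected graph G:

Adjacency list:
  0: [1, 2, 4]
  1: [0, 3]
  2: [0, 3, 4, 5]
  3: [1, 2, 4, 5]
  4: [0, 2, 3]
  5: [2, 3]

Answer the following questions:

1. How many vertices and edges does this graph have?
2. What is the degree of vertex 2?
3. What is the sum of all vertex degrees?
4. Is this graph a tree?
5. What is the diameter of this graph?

Count: 6 vertices, 9 edges.
Vertex 2 has neighbors [0, 3, 4, 5], degree = 4.
Handshaking lemma: 2 * 9 = 18.
A tree on 6 vertices has 5 edges. This graph has 9 edges (4 extra). Not a tree.
Diameter (longest shortest path) = 2.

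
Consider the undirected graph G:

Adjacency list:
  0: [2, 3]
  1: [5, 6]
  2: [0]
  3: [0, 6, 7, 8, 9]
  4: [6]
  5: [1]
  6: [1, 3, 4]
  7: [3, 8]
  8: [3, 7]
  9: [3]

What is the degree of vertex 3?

Vertex 3 has neighbors [0, 6, 7, 8, 9], so deg(3) = 5.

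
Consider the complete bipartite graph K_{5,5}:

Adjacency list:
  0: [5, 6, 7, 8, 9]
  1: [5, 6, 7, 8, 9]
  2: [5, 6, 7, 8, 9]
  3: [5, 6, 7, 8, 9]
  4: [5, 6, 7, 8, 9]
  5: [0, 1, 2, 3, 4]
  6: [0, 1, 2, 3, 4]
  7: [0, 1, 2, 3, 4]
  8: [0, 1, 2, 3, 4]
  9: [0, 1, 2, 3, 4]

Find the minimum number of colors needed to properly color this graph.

K_{5,5} is bipartite: vertices split into two independent sets of size 5 and 5.
Color one set 0, the other 1. No adjacent vertices share a color.
Chromatic number = 2.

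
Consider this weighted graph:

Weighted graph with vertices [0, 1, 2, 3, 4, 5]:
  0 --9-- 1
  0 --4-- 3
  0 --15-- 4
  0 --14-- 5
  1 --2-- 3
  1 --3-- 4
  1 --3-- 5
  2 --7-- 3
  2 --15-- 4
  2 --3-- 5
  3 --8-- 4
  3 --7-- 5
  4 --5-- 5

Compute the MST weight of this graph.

Applying Kruskal's algorithm (sort edges by weight, add if no cycle):
  Add (1,3) w=2
  Add (1,4) w=3
  Add (1,5) w=3
  Add (2,5) w=3
  Add (0,3) w=4
  Skip (4,5) w=5 (creates cycle)
  Skip (2,3) w=7 (creates cycle)
  Skip (3,5) w=7 (creates cycle)
  Skip (3,4) w=8 (creates cycle)
  Skip (0,1) w=9 (creates cycle)
  Skip (0,5) w=14 (creates cycle)
  Skip (0,4) w=15 (creates cycle)
  Skip (2,4) w=15 (creates cycle)
MST weight = 15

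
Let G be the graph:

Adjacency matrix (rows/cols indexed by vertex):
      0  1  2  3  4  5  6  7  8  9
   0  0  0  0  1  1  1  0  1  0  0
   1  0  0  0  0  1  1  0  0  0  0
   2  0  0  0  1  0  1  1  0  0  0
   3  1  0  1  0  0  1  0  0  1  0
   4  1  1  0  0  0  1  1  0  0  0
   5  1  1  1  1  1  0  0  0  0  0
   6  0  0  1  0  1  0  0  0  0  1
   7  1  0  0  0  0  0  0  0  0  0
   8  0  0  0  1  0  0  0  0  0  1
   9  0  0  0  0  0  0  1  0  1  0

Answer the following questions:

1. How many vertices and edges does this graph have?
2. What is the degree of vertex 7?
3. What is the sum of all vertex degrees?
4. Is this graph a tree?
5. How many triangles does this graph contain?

Count: 10 vertices, 15 edges.
Vertex 7 has neighbors [0], degree = 1.
Handshaking lemma: 2 * 15 = 30.
A tree on 10 vertices has 9 edges. This graph has 15 edges (6 extra). Not a tree.
Number of triangles = 4.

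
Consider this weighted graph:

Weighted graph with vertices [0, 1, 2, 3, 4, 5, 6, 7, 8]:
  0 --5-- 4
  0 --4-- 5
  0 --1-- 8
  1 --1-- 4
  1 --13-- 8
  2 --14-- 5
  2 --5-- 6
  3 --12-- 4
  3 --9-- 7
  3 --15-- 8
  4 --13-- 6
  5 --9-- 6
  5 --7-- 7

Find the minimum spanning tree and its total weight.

Applying Kruskal's algorithm (sort edges by weight, add if no cycle):
  Add (0,8) w=1
  Add (1,4) w=1
  Add (0,5) w=4
  Add (0,4) w=5
  Add (2,6) w=5
  Add (5,7) w=7
  Add (3,7) w=9
  Add (5,6) w=9
  Skip (3,4) w=12 (creates cycle)
  Skip (1,8) w=13 (creates cycle)
  Skip (4,6) w=13 (creates cycle)
  Skip (2,5) w=14 (creates cycle)
  Skip (3,8) w=15 (creates cycle)
MST weight = 41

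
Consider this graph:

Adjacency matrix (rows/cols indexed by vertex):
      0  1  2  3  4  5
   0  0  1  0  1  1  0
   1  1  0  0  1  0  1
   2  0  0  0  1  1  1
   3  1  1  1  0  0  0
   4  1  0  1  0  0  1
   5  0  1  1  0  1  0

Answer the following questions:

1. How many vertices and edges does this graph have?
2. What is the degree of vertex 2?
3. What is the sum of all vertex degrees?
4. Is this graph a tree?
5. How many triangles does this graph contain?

Count: 6 vertices, 9 edges.
Vertex 2 has neighbors [3, 4, 5], degree = 3.
Handshaking lemma: 2 * 9 = 18.
A tree on 6 vertices has 5 edges. This graph has 9 edges (4 extra). Not a tree.
Number of triangles = 2.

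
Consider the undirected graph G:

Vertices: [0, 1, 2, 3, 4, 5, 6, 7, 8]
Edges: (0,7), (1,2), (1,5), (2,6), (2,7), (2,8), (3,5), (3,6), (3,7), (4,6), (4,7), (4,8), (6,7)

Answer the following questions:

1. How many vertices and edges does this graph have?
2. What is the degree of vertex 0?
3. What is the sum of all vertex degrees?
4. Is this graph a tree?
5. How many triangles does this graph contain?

Count: 9 vertices, 13 edges.
Vertex 0 has neighbors [7], degree = 1.
Handshaking lemma: 2 * 13 = 26.
A tree on 9 vertices has 8 edges. This graph has 13 edges (5 extra). Not a tree.
Number of triangles = 3.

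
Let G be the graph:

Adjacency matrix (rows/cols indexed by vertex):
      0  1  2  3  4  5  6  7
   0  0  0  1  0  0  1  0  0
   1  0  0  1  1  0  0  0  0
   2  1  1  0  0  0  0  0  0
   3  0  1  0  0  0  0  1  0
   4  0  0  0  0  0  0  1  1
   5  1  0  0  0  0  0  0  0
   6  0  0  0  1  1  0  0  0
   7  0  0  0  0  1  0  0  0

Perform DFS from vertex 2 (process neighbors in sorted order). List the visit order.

DFS from vertex 2 (neighbors processed in ascending order):
Visit order: 2, 0, 5, 1, 3, 6, 4, 7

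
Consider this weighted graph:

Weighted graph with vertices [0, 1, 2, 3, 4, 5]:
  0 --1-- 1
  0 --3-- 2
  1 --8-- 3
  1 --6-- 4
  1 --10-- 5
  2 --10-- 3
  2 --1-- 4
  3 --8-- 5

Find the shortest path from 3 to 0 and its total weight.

Using Dijkstra's algorithm from vertex 3:
Shortest path: 3 -> 1 -> 0
Total weight: 8 + 1 = 9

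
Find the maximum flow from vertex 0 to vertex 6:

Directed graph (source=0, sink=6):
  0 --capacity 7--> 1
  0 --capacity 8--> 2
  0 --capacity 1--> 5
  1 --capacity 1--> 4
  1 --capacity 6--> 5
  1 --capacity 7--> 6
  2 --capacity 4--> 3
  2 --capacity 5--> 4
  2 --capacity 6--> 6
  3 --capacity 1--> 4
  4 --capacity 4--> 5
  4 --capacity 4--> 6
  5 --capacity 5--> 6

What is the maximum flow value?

Computing max flow:
  Flow on (0->1): 7/7
  Flow on (0->2): 8/8
  Flow on (0->5): 1/1
  Flow on (1->6): 7/7
  Flow on (2->4): 2/5
  Flow on (2->6): 6/6
  Flow on (4->6): 2/4
  Flow on (5->6): 1/5
Maximum flow = 16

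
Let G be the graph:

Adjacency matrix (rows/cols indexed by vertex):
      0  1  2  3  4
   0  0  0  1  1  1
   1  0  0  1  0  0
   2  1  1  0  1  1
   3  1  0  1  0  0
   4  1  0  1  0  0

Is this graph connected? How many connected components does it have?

Checking connectivity: the graph has 1 connected component(s).
All vertices are reachable from each other. The graph IS connected.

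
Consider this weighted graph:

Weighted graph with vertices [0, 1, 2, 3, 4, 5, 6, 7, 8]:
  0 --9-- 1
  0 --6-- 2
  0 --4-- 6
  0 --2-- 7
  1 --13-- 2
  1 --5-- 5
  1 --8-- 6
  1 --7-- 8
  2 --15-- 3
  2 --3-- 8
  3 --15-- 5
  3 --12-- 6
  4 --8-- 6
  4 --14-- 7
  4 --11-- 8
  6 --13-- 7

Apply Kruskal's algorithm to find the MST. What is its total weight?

Applying Kruskal's algorithm (sort edges by weight, add if no cycle):
  Add (0,7) w=2
  Add (2,8) w=3
  Add (0,6) w=4
  Add (1,5) w=5
  Add (0,2) w=6
  Add (1,8) w=7
  Skip (1,6) w=8 (creates cycle)
  Add (4,6) w=8
  Skip (0,1) w=9 (creates cycle)
  Skip (4,8) w=11 (creates cycle)
  Add (3,6) w=12
  Skip (1,2) w=13 (creates cycle)
  Skip (6,7) w=13 (creates cycle)
  Skip (4,7) w=14 (creates cycle)
  Skip (2,3) w=15 (creates cycle)
  Skip (3,5) w=15 (creates cycle)
MST weight = 47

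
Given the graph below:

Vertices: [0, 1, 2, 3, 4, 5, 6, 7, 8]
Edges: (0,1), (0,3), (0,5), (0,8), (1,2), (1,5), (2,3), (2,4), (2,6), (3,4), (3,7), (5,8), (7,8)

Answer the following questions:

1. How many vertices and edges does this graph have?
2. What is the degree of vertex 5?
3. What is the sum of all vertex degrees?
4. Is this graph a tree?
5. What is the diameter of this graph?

Count: 9 vertices, 13 edges.
Vertex 5 has neighbors [0, 1, 8], degree = 3.
Handshaking lemma: 2 * 13 = 26.
A tree on 9 vertices has 8 edges. This graph has 13 edges (5 extra). Not a tree.
Diameter (longest shortest path) = 4.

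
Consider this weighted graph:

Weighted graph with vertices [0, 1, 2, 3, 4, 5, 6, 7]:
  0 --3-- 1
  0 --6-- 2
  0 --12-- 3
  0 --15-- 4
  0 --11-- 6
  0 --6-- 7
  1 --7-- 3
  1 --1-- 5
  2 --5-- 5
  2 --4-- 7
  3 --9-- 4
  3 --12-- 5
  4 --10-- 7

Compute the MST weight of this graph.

Applying Kruskal's algorithm (sort edges by weight, add if no cycle):
  Add (1,5) w=1
  Add (0,1) w=3
  Add (2,7) w=4
  Add (2,5) w=5
  Skip (0,7) w=6 (creates cycle)
  Skip (0,2) w=6 (creates cycle)
  Add (1,3) w=7
  Add (3,4) w=9
  Skip (4,7) w=10 (creates cycle)
  Add (0,6) w=11
  Skip (0,3) w=12 (creates cycle)
  Skip (3,5) w=12 (creates cycle)
  Skip (0,4) w=15 (creates cycle)
MST weight = 40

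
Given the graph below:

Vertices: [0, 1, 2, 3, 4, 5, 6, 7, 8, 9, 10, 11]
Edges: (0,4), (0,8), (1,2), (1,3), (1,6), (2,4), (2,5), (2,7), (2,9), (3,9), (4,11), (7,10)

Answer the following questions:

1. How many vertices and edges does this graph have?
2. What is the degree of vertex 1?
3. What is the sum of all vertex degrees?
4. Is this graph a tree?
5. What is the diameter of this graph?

Count: 12 vertices, 12 edges.
Vertex 1 has neighbors [2, 3, 6], degree = 3.
Handshaking lemma: 2 * 12 = 24.
A tree on 12 vertices has 11 edges. This graph has 12 edges (1 extra). Not a tree.
Diameter (longest shortest path) = 5.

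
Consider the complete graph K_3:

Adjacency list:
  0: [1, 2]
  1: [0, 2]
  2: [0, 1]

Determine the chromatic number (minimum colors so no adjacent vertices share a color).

In K_3, every vertex is adjacent to every other vertex.
Each vertex needs a unique color.
Chromatic number = 3.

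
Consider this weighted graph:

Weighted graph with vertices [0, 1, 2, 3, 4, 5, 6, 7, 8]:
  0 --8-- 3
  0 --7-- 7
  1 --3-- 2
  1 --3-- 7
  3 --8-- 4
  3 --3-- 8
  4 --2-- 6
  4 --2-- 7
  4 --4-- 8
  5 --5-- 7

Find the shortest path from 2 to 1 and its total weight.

Using Dijkstra's algorithm from vertex 2:
Shortest path: 2 -> 1
Total weight: 3 = 3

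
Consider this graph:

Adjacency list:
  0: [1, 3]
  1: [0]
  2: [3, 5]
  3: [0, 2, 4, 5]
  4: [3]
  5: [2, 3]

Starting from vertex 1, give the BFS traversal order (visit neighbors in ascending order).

BFS from vertex 1 (neighbors processed in ascending order):
Visit order: 1, 0, 3, 2, 4, 5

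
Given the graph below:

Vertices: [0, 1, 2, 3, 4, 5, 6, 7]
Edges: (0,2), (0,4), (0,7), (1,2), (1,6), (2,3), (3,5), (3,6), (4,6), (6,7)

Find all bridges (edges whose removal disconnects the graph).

A bridge is an edge whose removal increases the number of connected components.
Bridges found: (3,5)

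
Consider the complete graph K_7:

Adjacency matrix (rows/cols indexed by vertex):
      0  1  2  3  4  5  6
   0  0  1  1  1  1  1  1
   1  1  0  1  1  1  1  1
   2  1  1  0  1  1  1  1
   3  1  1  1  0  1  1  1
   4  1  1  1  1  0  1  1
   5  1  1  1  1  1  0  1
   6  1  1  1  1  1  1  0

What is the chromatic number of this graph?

In K_7, every vertex is adjacent to every other vertex.
Each vertex needs a unique color.
Chromatic number = 7.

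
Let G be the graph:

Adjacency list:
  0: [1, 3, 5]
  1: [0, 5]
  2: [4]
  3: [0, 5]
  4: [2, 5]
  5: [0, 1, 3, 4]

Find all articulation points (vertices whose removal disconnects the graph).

An articulation point is a vertex whose removal disconnects the graph.
Articulation points: [4, 5]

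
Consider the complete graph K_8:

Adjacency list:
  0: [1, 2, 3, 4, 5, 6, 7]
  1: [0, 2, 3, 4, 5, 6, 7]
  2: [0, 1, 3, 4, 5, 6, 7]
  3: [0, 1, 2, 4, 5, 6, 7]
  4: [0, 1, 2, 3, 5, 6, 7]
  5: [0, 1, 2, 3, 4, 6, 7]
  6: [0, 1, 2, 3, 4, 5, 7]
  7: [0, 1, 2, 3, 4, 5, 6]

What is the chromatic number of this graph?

In K_8, every vertex is adjacent to every other vertex.
Each vertex needs a unique color.
Chromatic number = 8.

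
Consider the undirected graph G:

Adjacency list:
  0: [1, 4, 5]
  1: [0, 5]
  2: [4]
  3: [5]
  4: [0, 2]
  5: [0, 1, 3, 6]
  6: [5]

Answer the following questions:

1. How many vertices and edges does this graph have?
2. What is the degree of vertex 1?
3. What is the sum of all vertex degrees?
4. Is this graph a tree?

Count: 7 vertices, 7 edges.
Vertex 1 has neighbors [0, 5], degree = 2.
Handshaking lemma: 2 * 7 = 14.
A tree on 7 vertices has 6 edges. This graph has 7 edges (1 extra). Not a tree.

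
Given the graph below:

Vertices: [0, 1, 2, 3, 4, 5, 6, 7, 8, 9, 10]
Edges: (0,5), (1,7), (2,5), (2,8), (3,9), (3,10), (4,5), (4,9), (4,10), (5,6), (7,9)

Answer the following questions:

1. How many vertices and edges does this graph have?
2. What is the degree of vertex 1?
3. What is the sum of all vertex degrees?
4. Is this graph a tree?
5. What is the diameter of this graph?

Count: 11 vertices, 11 edges.
Vertex 1 has neighbors [7], degree = 1.
Handshaking lemma: 2 * 11 = 22.
A tree on 11 vertices has 10 edges. This graph has 11 edges (1 extra). Not a tree.
Diameter (longest shortest path) = 6.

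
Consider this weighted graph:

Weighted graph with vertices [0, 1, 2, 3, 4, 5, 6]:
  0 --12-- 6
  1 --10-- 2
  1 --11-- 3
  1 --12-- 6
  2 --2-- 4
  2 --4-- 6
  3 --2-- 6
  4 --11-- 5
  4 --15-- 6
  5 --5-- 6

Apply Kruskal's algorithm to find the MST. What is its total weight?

Applying Kruskal's algorithm (sort edges by weight, add if no cycle):
  Add (2,4) w=2
  Add (3,6) w=2
  Add (2,6) w=4
  Add (5,6) w=5
  Add (1,2) w=10
  Skip (1,3) w=11 (creates cycle)
  Skip (4,5) w=11 (creates cycle)
  Add (0,6) w=12
  Skip (1,6) w=12 (creates cycle)
  Skip (4,6) w=15 (creates cycle)
MST weight = 35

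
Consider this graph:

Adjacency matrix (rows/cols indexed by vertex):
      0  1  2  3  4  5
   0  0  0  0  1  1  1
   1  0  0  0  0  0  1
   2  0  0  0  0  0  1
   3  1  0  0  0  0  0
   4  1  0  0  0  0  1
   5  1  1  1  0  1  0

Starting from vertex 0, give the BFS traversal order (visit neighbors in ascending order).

BFS from vertex 0 (neighbors processed in ascending order):
Visit order: 0, 3, 4, 5, 1, 2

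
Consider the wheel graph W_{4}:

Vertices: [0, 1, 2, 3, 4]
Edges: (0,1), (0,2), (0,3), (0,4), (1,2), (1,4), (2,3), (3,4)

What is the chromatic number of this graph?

W_{4} = C_{4} plus a hub adjacent to every cycle vertex.
The outer cycle needs 2 colors (even cycle); the hub is adjacent to all of them so needs a fresh color.
Chromatic number = 2 + 1 = 3.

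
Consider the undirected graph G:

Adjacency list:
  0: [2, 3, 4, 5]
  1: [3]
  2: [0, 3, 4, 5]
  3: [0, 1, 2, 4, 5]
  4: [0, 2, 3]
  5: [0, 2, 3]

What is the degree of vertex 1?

Vertex 1 has neighbors [3], so deg(1) = 1.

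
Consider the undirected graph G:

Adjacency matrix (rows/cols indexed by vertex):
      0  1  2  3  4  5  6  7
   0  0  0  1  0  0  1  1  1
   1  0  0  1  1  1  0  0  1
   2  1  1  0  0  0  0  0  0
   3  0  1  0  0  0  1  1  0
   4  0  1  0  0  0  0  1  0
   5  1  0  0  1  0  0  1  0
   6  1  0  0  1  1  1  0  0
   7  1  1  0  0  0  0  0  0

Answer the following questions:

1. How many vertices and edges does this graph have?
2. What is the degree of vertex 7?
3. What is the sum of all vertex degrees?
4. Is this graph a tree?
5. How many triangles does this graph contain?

Count: 8 vertices, 12 edges.
Vertex 7 has neighbors [0, 1], degree = 2.
Handshaking lemma: 2 * 12 = 24.
A tree on 8 vertices has 7 edges. This graph has 12 edges (5 extra). Not a tree.
Number of triangles = 2.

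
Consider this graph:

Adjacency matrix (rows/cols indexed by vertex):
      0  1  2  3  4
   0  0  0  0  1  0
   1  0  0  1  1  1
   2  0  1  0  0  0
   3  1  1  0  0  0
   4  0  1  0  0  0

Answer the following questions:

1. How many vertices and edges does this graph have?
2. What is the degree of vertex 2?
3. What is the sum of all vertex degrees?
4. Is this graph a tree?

Count: 5 vertices, 4 edges.
Vertex 2 has neighbors [1], degree = 1.
Handshaking lemma: 2 * 4 = 8.
A graph is a tree iff it is connected and has exactly n-1 edges. This graph is connected (all 5 vertices in one component) and has 5-1 = 4 edges. It is a tree.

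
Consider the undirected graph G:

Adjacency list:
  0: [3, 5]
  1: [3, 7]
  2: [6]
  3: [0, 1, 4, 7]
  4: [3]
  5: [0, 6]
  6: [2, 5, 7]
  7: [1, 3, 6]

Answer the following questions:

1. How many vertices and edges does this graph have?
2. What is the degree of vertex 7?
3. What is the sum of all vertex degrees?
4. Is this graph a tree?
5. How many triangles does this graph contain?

Count: 8 vertices, 9 edges.
Vertex 7 has neighbors [1, 3, 6], degree = 3.
Handshaking lemma: 2 * 9 = 18.
A tree on 8 vertices has 7 edges. This graph has 9 edges (2 extra). Not a tree.
Number of triangles = 1.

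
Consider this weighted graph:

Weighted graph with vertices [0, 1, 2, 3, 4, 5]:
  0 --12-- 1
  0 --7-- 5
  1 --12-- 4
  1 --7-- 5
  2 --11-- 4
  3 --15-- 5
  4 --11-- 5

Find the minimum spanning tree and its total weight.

Applying Kruskal's algorithm (sort edges by weight, add if no cycle):
  Add (0,5) w=7
  Add (1,5) w=7
  Add (2,4) w=11
  Add (4,5) w=11
  Skip (0,1) w=12 (creates cycle)
  Skip (1,4) w=12 (creates cycle)
  Add (3,5) w=15
MST weight = 51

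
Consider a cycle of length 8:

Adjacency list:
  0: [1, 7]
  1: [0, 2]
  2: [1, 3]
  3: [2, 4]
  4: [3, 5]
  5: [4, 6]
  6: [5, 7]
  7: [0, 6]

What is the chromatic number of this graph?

This is an even cycle (C_8). Even cycles are bipartite.
Chromatic number = 2.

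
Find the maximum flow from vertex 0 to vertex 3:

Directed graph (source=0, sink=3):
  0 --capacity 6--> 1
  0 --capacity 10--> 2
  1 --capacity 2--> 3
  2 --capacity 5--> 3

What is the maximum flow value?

Computing max flow:
  Flow on (0->1): 2/6
  Flow on (0->2): 5/10
  Flow on (1->3): 2/2
  Flow on (2->3): 5/5
Maximum flow = 7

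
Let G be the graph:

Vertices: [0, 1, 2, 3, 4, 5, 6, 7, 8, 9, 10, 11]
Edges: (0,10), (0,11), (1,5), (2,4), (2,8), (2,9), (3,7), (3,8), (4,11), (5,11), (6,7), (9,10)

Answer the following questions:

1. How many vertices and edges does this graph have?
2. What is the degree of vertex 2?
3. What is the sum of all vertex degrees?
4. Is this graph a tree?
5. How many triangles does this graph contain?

Count: 12 vertices, 12 edges.
Vertex 2 has neighbors [4, 8, 9], degree = 3.
Handshaking lemma: 2 * 12 = 24.
A tree on 12 vertices has 11 edges. This graph has 12 edges (1 extra). Not a tree.
Number of triangles = 0.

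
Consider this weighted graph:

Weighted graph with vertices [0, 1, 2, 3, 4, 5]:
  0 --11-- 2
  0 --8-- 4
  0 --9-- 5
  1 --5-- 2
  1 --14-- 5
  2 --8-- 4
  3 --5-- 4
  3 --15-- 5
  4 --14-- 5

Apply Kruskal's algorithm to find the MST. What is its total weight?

Applying Kruskal's algorithm (sort edges by weight, add if no cycle):
  Add (1,2) w=5
  Add (3,4) w=5
  Add (0,4) w=8
  Add (2,4) w=8
  Add (0,5) w=9
  Skip (0,2) w=11 (creates cycle)
  Skip (1,5) w=14 (creates cycle)
  Skip (4,5) w=14 (creates cycle)
  Skip (3,5) w=15 (creates cycle)
MST weight = 35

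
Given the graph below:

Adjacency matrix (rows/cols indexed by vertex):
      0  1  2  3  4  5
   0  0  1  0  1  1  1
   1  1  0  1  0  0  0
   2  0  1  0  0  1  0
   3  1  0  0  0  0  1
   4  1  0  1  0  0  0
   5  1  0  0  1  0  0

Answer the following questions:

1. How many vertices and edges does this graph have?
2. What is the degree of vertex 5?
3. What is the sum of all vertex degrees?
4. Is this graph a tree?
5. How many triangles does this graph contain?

Count: 6 vertices, 7 edges.
Vertex 5 has neighbors [0, 3], degree = 2.
Handshaking lemma: 2 * 7 = 14.
A tree on 6 vertices has 5 edges. This graph has 7 edges (2 extra). Not a tree.
Number of triangles = 1.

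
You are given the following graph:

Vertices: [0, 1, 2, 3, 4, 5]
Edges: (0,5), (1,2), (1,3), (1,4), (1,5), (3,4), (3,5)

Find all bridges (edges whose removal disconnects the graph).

A bridge is an edge whose removal increases the number of connected components.
Bridges found: (0,5), (1,2)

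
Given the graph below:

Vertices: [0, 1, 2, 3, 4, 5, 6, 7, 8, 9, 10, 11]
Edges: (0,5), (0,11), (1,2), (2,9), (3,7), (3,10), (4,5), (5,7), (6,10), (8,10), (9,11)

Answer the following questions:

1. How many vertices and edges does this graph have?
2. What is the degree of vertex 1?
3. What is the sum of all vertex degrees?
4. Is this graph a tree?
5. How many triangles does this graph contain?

Count: 12 vertices, 11 edges.
Vertex 1 has neighbors [2], degree = 1.
Handshaking lemma: 2 * 11 = 22.
A graph is a tree iff it is connected and has exactly n-1 edges. This graph is connected (all 12 vertices in one component) and has 12-1 = 11 edges. It is a tree.
Number of triangles = 0.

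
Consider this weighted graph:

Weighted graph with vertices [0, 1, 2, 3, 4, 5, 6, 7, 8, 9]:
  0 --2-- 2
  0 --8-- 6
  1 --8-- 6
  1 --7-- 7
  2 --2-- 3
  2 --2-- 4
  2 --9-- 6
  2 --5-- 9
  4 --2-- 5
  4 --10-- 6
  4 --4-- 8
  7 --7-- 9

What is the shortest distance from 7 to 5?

Using Dijkstra's algorithm from vertex 7:
Shortest path: 7 -> 9 -> 2 -> 4 -> 5
Total weight: 7 + 5 + 2 + 2 = 16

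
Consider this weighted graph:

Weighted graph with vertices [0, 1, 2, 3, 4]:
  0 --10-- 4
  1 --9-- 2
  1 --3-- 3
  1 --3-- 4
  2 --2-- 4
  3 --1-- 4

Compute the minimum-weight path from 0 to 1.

Using Dijkstra's algorithm from vertex 0:
Shortest path: 0 -> 4 -> 1
Total weight: 10 + 3 = 13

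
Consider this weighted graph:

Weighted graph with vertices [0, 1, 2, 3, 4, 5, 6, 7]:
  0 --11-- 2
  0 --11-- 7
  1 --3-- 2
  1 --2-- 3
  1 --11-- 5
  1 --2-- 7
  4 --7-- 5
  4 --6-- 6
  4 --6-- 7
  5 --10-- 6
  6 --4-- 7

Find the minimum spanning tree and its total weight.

Applying Kruskal's algorithm (sort edges by weight, add if no cycle):
  Add (1,3) w=2
  Add (1,7) w=2
  Add (1,2) w=3
  Add (6,7) w=4
  Add (4,7) w=6
  Skip (4,6) w=6 (creates cycle)
  Add (4,5) w=7
  Skip (5,6) w=10 (creates cycle)
  Add (0,7) w=11
  Skip (0,2) w=11 (creates cycle)
  Skip (1,5) w=11 (creates cycle)
MST weight = 35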